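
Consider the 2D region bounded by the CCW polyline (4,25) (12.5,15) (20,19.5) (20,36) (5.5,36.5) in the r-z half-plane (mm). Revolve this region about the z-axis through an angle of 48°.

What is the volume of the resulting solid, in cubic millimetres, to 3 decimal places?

Volume = 2888.991 mm³

Profile (r,z), 5 vertices: (4,25) (12.5,15) (20,19.5) (20,36) (5.5,36.5)
edge 0: (4,25)→(12.5,15)  cross = 4·15 − 12.5·25 = -252.5000; (r_i+r_j)·cross = 16.5·-252.5000 = -4166.2500
edge 1: (12.5,15)→(20,19.5)  cross = 12.5·19.5 − 20·15 = -56.2500; (r_i+r_j)·cross = 32.5·-56.2500 = -1828.1250
edge 2: (20,19.5)→(20,36)  cross = 20·36 − 20·19.5 = 330.0000; (r_i+r_j)·cross = 40·330.0000 = 13200.0000
edge 3: (20,36)→(5.5,36.5)  cross = 20·36.5 − 5.5·36 = 532.0000; (r_i+r_j)·cross = 25.5·532.0000 = 13566.0000
edge 4: (5.5,36.5)→(4,25)  cross = 5.5·25 − 4·36.5 = -8.5000; (r_i+r_j)·cross = 9.5·-8.5000 = -80.7500
Σcross = 544.7500 → A = |Σcross|/2 = 272.3750 mm²
Σ(r_i+r_j)·cross = 20690.8750 → first moment M = |Σ|/6 = 3448.4792
R_c = M/A = 3448.4792/272.3750 = 12.6608 mm
θ = 48° = 0.837758 rad
V = θ·R_c·A = 0.837758·12.6608·272.3750 = 2888.991 mm³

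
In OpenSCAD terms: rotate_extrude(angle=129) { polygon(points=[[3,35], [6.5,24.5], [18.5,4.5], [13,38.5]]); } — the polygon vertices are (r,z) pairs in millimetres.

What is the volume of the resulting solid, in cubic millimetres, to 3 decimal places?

Profile (r,z), 4 vertices: (3,35) (6.5,24.5) (18.5,4.5) (13,38.5)
edge 0: (3,35)→(6.5,24.5)  cross = 3·24.5 − 6.5·35 = -154.0000; (r_i+r_j)·cross = 9.5·-154.0000 = -1463.0000
edge 1: (6.5,24.5)→(18.5,4.5)  cross = 6.5·4.5 − 18.5·24.5 = -424.0000; (r_i+r_j)·cross = 25·-424.0000 = -10600.0000
edge 2: (18.5,4.5)→(13,38.5)  cross = 18.5·38.5 − 13·4.5 = 653.7500; (r_i+r_j)·cross = 31.5·653.7500 = 20593.1250
edge 3: (13,38.5)→(3,35)  cross = 13·35 − 3·38.5 = 339.5000; (r_i+r_j)·cross = 16·339.5000 = 5432.0000
Σcross = 415.2500 → A = |Σcross|/2 = 207.6250 mm²
Σ(r_i+r_j)·cross = 13962.1250 → first moment M = |Σ|/6 = 2327.0208
R_c = M/A = 2327.0208/207.6250 = 11.2078 mm
θ = 129° = 2.251475 rad
V = θ·R_c·A = 2.251475·11.2078·207.6250 = 5239.229 mm³

Volume = 5239.229 mm³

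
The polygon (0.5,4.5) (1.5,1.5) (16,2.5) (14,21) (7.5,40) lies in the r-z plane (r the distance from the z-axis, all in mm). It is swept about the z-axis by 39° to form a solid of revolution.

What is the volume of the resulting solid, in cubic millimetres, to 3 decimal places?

Profile (r,z), 5 vertices: (0.5,4.5) (1.5,1.5) (16,2.5) (14,21) (7.5,40)
edge 0: (0.5,4.5)→(1.5,1.5)  cross = 0.5·1.5 − 1.5·4.5 = -6.0000; (r_i+r_j)·cross = 2·-6.0000 = -12.0000
edge 1: (1.5,1.5)→(16,2.5)  cross = 1.5·2.5 − 16·1.5 = -20.2500; (r_i+r_j)·cross = 17.5·-20.2500 = -354.3750
edge 2: (16,2.5)→(14,21)  cross = 16·21 − 14·2.5 = 301.0000; (r_i+r_j)·cross = 30·301.0000 = 9030.0000
edge 3: (14,21)→(7.5,40)  cross = 14·40 − 7.5·21 = 402.5000; (r_i+r_j)·cross = 21.5·402.5000 = 8653.7500
edge 4: (7.5,40)→(0.5,4.5)  cross = 7.5·4.5 − 0.5·40 = 13.7500; (r_i+r_j)·cross = 8·13.7500 = 110.0000
Σcross = 691.0000 → A = |Σcross|/2 = 345.5000 mm²
Σ(r_i+r_j)·cross = 17427.3750 → first moment M = |Σ|/6 = 2904.5625
R_c = M/A = 2904.5625/345.5000 = 8.4068 mm
θ = 39° = 0.680678 rad
V = θ·R_c·A = 0.680678·8.4068·345.5000 = 1977.073 mm³

Volume = 1977.073 mm³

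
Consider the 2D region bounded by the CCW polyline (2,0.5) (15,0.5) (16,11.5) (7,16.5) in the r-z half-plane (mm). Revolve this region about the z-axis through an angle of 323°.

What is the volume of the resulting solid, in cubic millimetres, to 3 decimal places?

Profile (r,z), 4 vertices: (2,0.5) (15,0.5) (16,11.5) (7,16.5)
edge 0: (2,0.5)→(15,0.5)  cross = 2·0.5 − 15·0.5 = -6.5000; (r_i+r_j)·cross = 17·-6.5000 = -110.5000
edge 1: (15,0.5)→(16,11.5)  cross = 15·11.5 − 16·0.5 = 164.5000; (r_i+r_j)·cross = 31·164.5000 = 5099.5000
edge 2: (16,11.5)→(7,16.5)  cross = 16·16.5 − 7·11.5 = 183.5000; (r_i+r_j)·cross = 23·183.5000 = 4220.5000
edge 3: (7,16.5)→(2,0.5)  cross = 7·0.5 − 2·16.5 = -29.5000; (r_i+r_j)·cross = 9·-29.5000 = -265.5000
Σcross = 312.0000 → A = |Σcross|/2 = 156.0000 mm²
Σ(r_i+r_j)·cross = 8944.0000 → first moment M = |Σ|/6 = 1490.6667
R_c = M/A = 1490.6667/156.0000 = 9.5556 mm
θ = 323° = 5.637413 rad
V = θ·R_c·A = 5.637413·9.5556·156.0000 = 8403.504 mm³

Volume = 8403.504 mm³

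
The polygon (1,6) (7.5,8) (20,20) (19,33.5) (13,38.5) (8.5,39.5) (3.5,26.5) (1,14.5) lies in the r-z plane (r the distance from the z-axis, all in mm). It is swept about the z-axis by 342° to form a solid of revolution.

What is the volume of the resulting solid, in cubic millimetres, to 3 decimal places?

Volume = 25202.223 mm³

Profile (r,z), 8 vertices: (1,6) (7.5,8) (20,20) (19,33.5) (13,38.5) (8.5,39.5) (3.5,26.5) (1,14.5)
edge 0: (1,6)→(7.5,8)  cross = 1·8 − 7.5·6 = -37.0000; (r_i+r_j)·cross = 8.5·-37.0000 = -314.5000
edge 1: (7.5,8)→(20,20)  cross = 7.5·20 − 20·8 = -10.0000; (r_i+r_j)·cross = 27.5·-10.0000 = -275.0000
edge 2: (20,20)→(19,33.5)  cross = 20·33.5 − 19·20 = 290.0000; (r_i+r_j)·cross = 39·290.0000 = 11310.0000
edge 3: (19,33.5)→(13,38.5)  cross = 19·38.5 − 13·33.5 = 296.0000; (r_i+r_j)·cross = 32·296.0000 = 9472.0000
edge 4: (13,38.5)→(8.5,39.5)  cross = 13·39.5 − 8.5·38.5 = 186.2500; (r_i+r_j)·cross = 21.5·186.2500 = 4004.3750
edge 5: (8.5,39.5)→(3.5,26.5)  cross = 8.5·26.5 − 3.5·39.5 = 87.0000; (r_i+r_j)·cross = 12·87.0000 = 1044.0000
edge 6: (3.5,26.5)→(1,14.5)  cross = 3.5·14.5 − 1·26.5 = 24.2500; (r_i+r_j)·cross = 4.5·24.2500 = 109.1250
edge 7: (1,14.5)→(1,6)  cross = 1·6 − 1·14.5 = -8.5000; (r_i+r_j)·cross = 2·-8.5000 = -17.0000
Σcross = 828.0000 → A = |Σcross|/2 = 414.0000 mm²
Σ(r_i+r_j)·cross = 25333.0000 → first moment M = |Σ|/6 = 4222.1667
R_c = M/A = 4222.1667/414.0000 = 10.1985 mm
θ = 342° = 5.969026 rad
V = θ·R_c·A = 5.969026·10.1985·414.0000 = 25202.223 mm³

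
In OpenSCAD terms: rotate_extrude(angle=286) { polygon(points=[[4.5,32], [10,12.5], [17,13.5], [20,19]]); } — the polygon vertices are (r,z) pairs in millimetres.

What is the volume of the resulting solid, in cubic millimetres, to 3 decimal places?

Profile (r,z), 4 vertices: (4.5,32) (10,12.5) (17,13.5) (20,19)
edge 0: (4.5,32)→(10,12.5)  cross = 4.5·12.5 − 10·32 = -263.7500; (r_i+r_j)·cross = 14.5·-263.7500 = -3824.3750
edge 1: (10,12.5)→(17,13.5)  cross = 10·13.5 − 17·12.5 = -77.5000; (r_i+r_j)·cross = 27·-77.5000 = -2092.5000
edge 2: (17,13.5)→(20,19)  cross = 17·19 − 20·13.5 = 53.0000; (r_i+r_j)·cross = 37·53.0000 = 1961.0000
edge 3: (20,19)→(4.5,32)  cross = 20·32 − 4.5·19 = 554.5000; (r_i+r_j)·cross = 24.5·554.5000 = 13585.2500
Σcross = 266.2500 → A = |Σcross|/2 = 133.1250 mm²
Σ(r_i+r_j)·cross = 9629.3750 → first moment M = |Σ|/6 = 1604.8958
R_c = M/A = 1604.8958/133.1250 = 12.0556 mm
θ = 286° = 4.991642 rad
V = θ·R_c·A = 4.991642·12.0556·133.1250 = 8011.065 mm³

Volume = 8011.065 mm³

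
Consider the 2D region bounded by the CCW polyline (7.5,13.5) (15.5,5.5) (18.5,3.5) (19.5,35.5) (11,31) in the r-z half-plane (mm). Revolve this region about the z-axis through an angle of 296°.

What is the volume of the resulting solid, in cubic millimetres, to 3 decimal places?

Volume = 18819.513 mm³

Profile (r,z), 5 vertices: (7.5,13.5) (15.5,5.5) (18.5,3.5) (19.5,35.5) (11,31)
edge 0: (7.5,13.5)→(15.5,5.5)  cross = 7.5·5.5 − 15.5·13.5 = -168.0000; (r_i+r_j)·cross = 23·-168.0000 = -3864.0000
edge 1: (15.5,5.5)→(18.5,3.5)  cross = 15.5·3.5 − 18.5·5.5 = -47.5000; (r_i+r_j)·cross = 34·-47.5000 = -1615.0000
edge 2: (18.5,3.5)→(19.5,35.5)  cross = 18.5·35.5 − 19.5·3.5 = 588.5000; (r_i+r_j)·cross = 38·588.5000 = 22363.0000
edge 3: (19.5,35.5)→(11,31)  cross = 19.5·31 − 11·35.5 = 214.0000; (r_i+r_j)·cross = 30.5·214.0000 = 6527.0000
edge 4: (11,31)→(7.5,13.5)  cross = 11·13.5 − 7.5·31 = -84.0000; (r_i+r_j)·cross = 18.5·-84.0000 = -1554.0000
Σcross = 503.0000 → A = |Σcross|/2 = 251.5000 mm²
Σ(r_i+r_j)·cross = 21857.0000 → first moment M = |Σ|/6 = 3642.8333
R_c = M/A = 3642.8333/251.5000 = 14.4844 mm
θ = 296° = 5.166175 rad
V = θ·R_c·A = 5.166175·14.4844·251.5000 = 18819.513 mm³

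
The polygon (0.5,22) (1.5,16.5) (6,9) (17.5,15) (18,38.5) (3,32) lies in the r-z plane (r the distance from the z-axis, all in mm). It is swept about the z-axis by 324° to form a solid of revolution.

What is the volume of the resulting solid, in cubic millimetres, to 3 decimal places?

Volume = 20641.795 mm³

Profile (r,z), 6 vertices: (0.5,22) (1.5,16.5) (6,9) (17.5,15) (18,38.5) (3,32)
edge 0: (0.5,22)→(1.5,16.5)  cross = 0.5·16.5 − 1.5·22 = -24.7500; (r_i+r_j)·cross = 2·-24.7500 = -49.5000
edge 1: (1.5,16.5)→(6,9)  cross = 1.5·9 − 6·16.5 = -85.5000; (r_i+r_j)·cross = 7.5·-85.5000 = -641.2500
edge 2: (6,9)→(17.5,15)  cross = 6·15 − 17.5·9 = -67.5000; (r_i+r_j)·cross = 23.5·-67.5000 = -1586.2500
edge 3: (17.5,15)→(18,38.5)  cross = 17.5·38.5 − 18·15 = 403.7500; (r_i+r_j)·cross = 35.5·403.7500 = 14333.1250
edge 4: (18,38.5)→(3,32)  cross = 18·32 − 3·38.5 = 460.5000; (r_i+r_j)·cross = 21·460.5000 = 9670.5000
edge 5: (3,32)→(0.5,22)  cross = 3·22 − 0.5·32 = 50.0000; (r_i+r_j)·cross = 3.5·50.0000 = 175.0000
Σcross = 736.5000 → A = |Σcross|/2 = 368.2500 mm²
Σ(r_i+r_j)·cross = 21901.6250 → first moment M = |Σ|/6 = 3650.2708
R_c = M/A = 3650.2708/368.2500 = 9.9125 mm
θ = 324° = 5.654867 rad
V = θ·R_c·A = 5.654867·9.9125·368.2500 = 20641.795 mm³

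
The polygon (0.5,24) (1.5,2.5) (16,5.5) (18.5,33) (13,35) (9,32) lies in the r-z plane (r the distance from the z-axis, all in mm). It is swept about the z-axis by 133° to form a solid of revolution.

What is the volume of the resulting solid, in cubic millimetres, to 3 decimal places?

Profile (r,z), 6 vertices: (0.5,24) (1.5,2.5) (16,5.5) (18.5,33) (13,35) (9,32)
edge 0: (0.5,24)→(1.5,2.5)  cross = 0.5·2.5 − 1.5·24 = -34.7500; (r_i+r_j)·cross = 2·-34.7500 = -69.5000
edge 1: (1.5,2.5)→(16,5.5)  cross = 1.5·5.5 − 16·2.5 = -31.7500; (r_i+r_j)·cross = 17.5·-31.7500 = -555.6250
edge 2: (16,5.5)→(18.5,33)  cross = 16·33 − 18.5·5.5 = 426.2500; (r_i+r_j)·cross = 34.5·426.2500 = 14705.6250
edge 3: (18.5,33)→(13,35)  cross = 18.5·35 − 13·33 = 218.5000; (r_i+r_j)·cross = 31.5·218.5000 = 6882.7500
edge 4: (13,35)→(9,32)  cross = 13·32 − 9·35 = 101.0000; (r_i+r_j)·cross = 22·101.0000 = 2222.0000
edge 5: (9,32)→(0.5,24)  cross = 9·24 − 0.5·32 = 200.0000; (r_i+r_j)·cross = 9.5·200.0000 = 1900.0000
Σcross = 879.2500 → A = |Σcross|/2 = 439.6250 mm²
Σ(r_i+r_j)·cross = 25085.2500 → first moment M = |Σ|/6 = 4180.8750
R_c = M/A = 4180.8750/439.6250 = 9.5101 mm
θ = 133° = 2.321288 rad
V = θ·R_c·A = 2.321288·9.5101·439.6250 = 9705.015 mm³

Volume = 9705.015 mm³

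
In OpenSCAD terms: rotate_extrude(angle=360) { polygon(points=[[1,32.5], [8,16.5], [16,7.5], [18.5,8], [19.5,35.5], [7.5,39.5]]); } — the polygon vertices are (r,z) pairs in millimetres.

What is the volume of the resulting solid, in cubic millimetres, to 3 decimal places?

Volume = 28184.537 mm³

Profile (r,z), 6 vertices: (1,32.5) (8,16.5) (16,7.5) (18.5,8) (19.5,35.5) (7.5,39.5)
edge 0: (1,32.5)→(8,16.5)  cross = 1·16.5 − 8·32.5 = -243.5000; (r_i+r_j)·cross = 9·-243.5000 = -2191.5000
edge 1: (8,16.5)→(16,7.5)  cross = 8·7.5 − 16·16.5 = -204.0000; (r_i+r_j)·cross = 24·-204.0000 = -4896.0000
edge 2: (16,7.5)→(18.5,8)  cross = 16·8 − 18.5·7.5 = -10.7500; (r_i+r_j)·cross = 34.5·-10.7500 = -370.8750
edge 3: (18.5,8)→(19.5,35.5)  cross = 18.5·35.5 − 19.5·8 = 500.7500; (r_i+r_j)·cross = 38·500.7500 = 19028.5000
edge 4: (19.5,35.5)→(7.5,39.5)  cross = 19.5·39.5 − 7.5·35.5 = 504.0000; (r_i+r_j)·cross = 27·504.0000 = 13608.0000
edge 5: (7.5,39.5)→(1,32.5)  cross = 7.5·32.5 − 1·39.5 = 204.2500; (r_i+r_j)·cross = 8.5·204.2500 = 1736.1250
Σcross = 750.7500 → A = |Σcross|/2 = 375.3750 mm²
Σ(r_i+r_j)·cross = 26914.2500 → first moment M = |Σ|/6 = 4485.7083
R_c = M/A = 4485.7083/375.3750 = 11.9499 mm
θ = 360° = 6.283185 rad
V = θ·R_c·A = 6.283185·11.9499·375.3750 = 28184.537 mm³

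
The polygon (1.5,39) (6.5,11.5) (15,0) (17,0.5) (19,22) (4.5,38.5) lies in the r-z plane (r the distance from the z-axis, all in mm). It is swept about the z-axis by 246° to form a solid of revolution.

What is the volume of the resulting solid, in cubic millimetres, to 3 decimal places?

Volume = 16697.102 mm³

Profile (r,z), 6 vertices: (1.5,39) (6.5,11.5) (15,0) (17,0.5) (19,22) (4.5,38.5)
edge 0: (1.5,39)→(6.5,11.5)  cross = 1.5·11.5 − 6.5·39 = -236.2500; (r_i+r_j)·cross = 8·-236.2500 = -1890.0000
edge 1: (6.5,11.5)→(15,0)  cross = 6.5·0 − 15·11.5 = -172.5000; (r_i+r_j)·cross = 21.5·-172.5000 = -3708.7500
edge 2: (15,0)→(17,0.5)  cross = 15·0.5 − 17·0 = 7.5000; (r_i+r_j)·cross = 32·7.5000 = 240.0000
edge 3: (17,0.5)→(19,22)  cross = 17·22 − 19·0.5 = 364.5000; (r_i+r_j)·cross = 36·364.5000 = 13122.0000
edge 4: (19,22)→(4.5,38.5)  cross = 19·38.5 − 4.5·22 = 632.5000; (r_i+r_j)·cross = 23.5·632.5000 = 14863.7500
edge 5: (4.5,38.5)→(1.5,39)  cross = 4.5·39 − 1.5·38.5 = 117.7500; (r_i+r_j)·cross = 6·117.7500 = 706.5000
Σcross = 713.5000 → A = |Σcross|/2 = 356.7500 mm²
Σ(r_i+r_j)·cross = 23333.5000 → first moment M = |Σ|/6 = 3888.9167
R_c = M/A = 3888.9167/356.7500 = 10.9010 mm
θ = 246° = 4.293510 rad
V = θ·R_c·A = 4.293510·10.9010·356.7500 = 16697.102 mm³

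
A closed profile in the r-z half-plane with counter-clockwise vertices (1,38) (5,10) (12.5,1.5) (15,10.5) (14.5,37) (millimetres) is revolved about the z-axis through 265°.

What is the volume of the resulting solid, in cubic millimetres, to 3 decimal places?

Profile (r,z), 5 vertices: (1,38) (5,10) (12.5,1.5) (15,10.5) (14.5,37)
edge 0: (1,38)→(5,10)  cross = 1·10 − 5·38 = -180.0000; (r_i+r_j)·cross = 6·-180.0000 = -1080.0000
edge 1: (5,10)→(12.5,1.5)  cross = 5·1.5 − 12.5·10 = -117.5000; (r_i+r_j)·cross = 17.5·-117.5000 = -2056.2500
edge 2: (12.5,1.5)→(15,10.5)  cross = 12.5·10.5 − 15·1.5 = 108.7500; (r_i+r_j)·cross = 27.5·108.7500 = 2990.6250
edge 3: (15,10.5)→(14.5,37)  cross = 15·37 − 14.5·10.5 = 402.7500; (r_i+r_j)·cross = 29.5·402.7500 = 11881.1250
edge 4: (14.5,37)→(1,38)  cross = 14.5·38 − 1·37 = 514.0000; (r_i+r_j)·cross = 15.5·514.0000 = 7967.0000
Σcross = 728.0000 → A = |Σcross|/2 = 364.0000 mm²
Σ(r_i+r_j)·cross = 19702.5000 → first moment M = |Σ|/6 = 3283.7500
R_c = M/A = 3283.7500/364.0000 = 9.0213 mm
θ = 265° = 4.625123 rad
V = θ·R_c·A = 4.625123·9.0213·364.0000 = 15187.746 mm³

Volume = 15187.746 mm³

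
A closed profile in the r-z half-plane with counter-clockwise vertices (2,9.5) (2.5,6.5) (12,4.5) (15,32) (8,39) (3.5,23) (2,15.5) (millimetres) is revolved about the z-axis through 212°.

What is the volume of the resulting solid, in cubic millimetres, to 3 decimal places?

Profile (r,z), 7 vertices: (2,9.5) (2.5,6.5) (12,4.5) (15,32) (8,39) (3.5,23) (2,15.5)
edge 0: (2,9.5)→(2.5,6.5)  cross = 2·6.5 − 2.5·9.5 = -10.7500; (r_i+r_j)·cross = 4.5·-10.7500 = -48.3750
edge 1: (2.5,6.5)→(12,4.5)  cross = 2.5·4.5 − 12·6.5 = -66.7500; (r_i+r_j)·cross = 14.5·-66.7500 = -967.8750
edge 2: (12,4.5)→(15,32)  cross = 12·32 − 15·4.5 = 316.5000; (r_i+r_j)·cross = 27·316.5000 = 8545.5000
edge 3: (15,32)→(8,39)  cross = 15·39 − 8·32 = 329.0000; (r_i+r_j)·cross = 23·329.0000 = 7567.0000
edge 4: (8,39)→(3.5,23)  cross = 8·23 − 3.5·39 = 47.5000; (r_i+r_j)·cross = 11.5·47.5000 = 546.2500
edge 5: (3.5,23)→(2,15.5)  cross = 3.5·15.5 − 2·23 = 8.2500; (r_i+r_j)·cross = 5.5·8.2500 = 45.3750
edge 6: (2,15.5)→(2,9.5)  cross = 2·9.5 − 2·15.5 = -12.0000; (r_i+r_j)·cross = 4·-12.0000 = -48.0000
Σcross = 611.7500 → A = |Σcross|/2 = 305.8750 mm²
Σ(r_i+r_j)·cross = 15639.8750 → first moment M = |Σ|/6 = 2606.6458
R_c = M/A = 2606.6458/305.8750 = 8.5219 mm
θ = 212° = 3.700098 rad
V = θ·R_c·A = 3.700098·8.5219·305.8750 = 9644.845 mm³

Volume = 9644.845 mm³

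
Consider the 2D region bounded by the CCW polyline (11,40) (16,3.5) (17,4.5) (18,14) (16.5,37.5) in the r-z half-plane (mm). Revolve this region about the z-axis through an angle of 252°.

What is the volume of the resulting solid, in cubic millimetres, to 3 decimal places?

Profile (r,z), 5 vertices: (11,40) (16,3.5) (17,4.5) (18,14) (16.5,37.5)
edge 0: (11,40)→(16,3.5)  cross = 11·3.5 − 16·40 = -601.5000; (r_i+r_j)·cross = 27·-601.5000 = -16240.5000
edge 1: (16,3.5)→(17,4.5)  cross = 16·4.5 − 17·3.5 = 12.5000; (r_i+r_j)·cross = 33·12.5000 = 412.5000
edge 2: (17,4.5)→(18,14)  cross = 17·14 − 18·4.5 = 157.0000; (r_i+r_j)·cross = 35·157.0000 = 5495.0000
edge 3: (18,14)→(16.5,37.5)  cross = 18·37.5 − 16.5·14 = 444.0000; (r_i+r_j)·cross = 34.5·444.0000 = 15318.0000
edge 4: (16.5,37.5)→(11,40)  cross = 16.5·40 − 11·37.5 = 247.5000; (r_i+r_j)·cross = 27.5·247.5000 = 6806.2500
Σcross = 259.5000 → A = |Σcross|/2 = 129.7500 mm²
Σ(r_i+r_j)·cross = 11791.2500 → first moment M = |Σ|/6 = 1965.2083
R_c = M/A = 1965.2083/129.7500 = 15.1461 mm
θ = 252° = 4.398230 rad
V = θ·R_c·A = 4.398230·15.1461·129.7500 = 8643.438 mm³

Volume = 8643.438 mm³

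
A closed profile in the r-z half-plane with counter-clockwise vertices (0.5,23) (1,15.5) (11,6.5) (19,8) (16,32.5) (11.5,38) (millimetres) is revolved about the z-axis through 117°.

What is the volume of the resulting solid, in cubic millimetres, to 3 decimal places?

Volume = 7985.889 mm³

Profile (r,z), 6 vertices: (0.5,23) (1,15.5) (11,6.5) (19,8) (16,32.5) (11.5,38)
edge 0: (0.5,23)→(1,15.5)  cross = 0.5·15.5 − 1·23 = -15.2500; (r_i+r_j)·cross = 1.5·-15.2500 = -22.8750
edge 1: (1,15.5)→(11,6.5)  cross = 1·6.5 − 11·15.5 = -164.0000; (r_i+r_j)·cross = 12·-164.0000 = -1968.0000
edge 2: (11,6.5)→(19,8)  cross = 11·8 − 19·6.5 = -35.5000; (r_i+r_j)·cross = 30·-35.5000 = -1065.0000
edge 3: (19,8)→(16,32.5)  cross = 19·32.5 − 16·8 = 489.5000; (r_i+r_j)·cross = 35·489.5000 = 17132.5000
edge 4: (16,32.5)→(11.5,38)  cross = 16·38 − 11.5·32.5 = 234.2500; (r_i+r_j)·cross = 27.5·234.2500 = 6441.8750
edge 5: (11.5,38)→(0.5,23)  cross = 11.5·23 − 0.5·38 = 245.5000; (r_i+r_j)·cross = 12·245.5000 = 2946.0000
Σcross = 754.5000 → A = |Σcross|/2 = 377.2500 mm²
Σ(r_i+r_j)·cross = 23464.5000 → first moment M = |Σ|/6 = 3910.7500
R_c = M/A = 3910.7500/377.2500 = 10.3665 mm
θ = 117° = 2.042035 rad
V = θ·R_c·A = 2.042035·10.3665·377.2500 = 7985.889 mm³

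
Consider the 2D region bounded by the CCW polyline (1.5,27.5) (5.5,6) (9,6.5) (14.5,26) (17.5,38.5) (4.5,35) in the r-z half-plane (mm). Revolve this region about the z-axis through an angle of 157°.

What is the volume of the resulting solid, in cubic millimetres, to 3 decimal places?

Profile (r,z), 6 vertices: (1.5,27.5) (5.5,6) (9,6.5) (14.5,26) (17.5,38.5) (4.5,35)
edge 0: (1.5,27.5)→(5.5,6)  cross = 1.5·6 − 5.5·27.5 = -142.2500; (r_i+r_j)·cross = 7·-142.2500 = -995.7500
edge 1: (5.5,6)→(9,6.5)  cross = 5.5·6.5 − 9·6 = -18.2500; (r_i+r_j)·cross = 14.5·-18.2500 = -264.6250
edge 2: (9,6.5)→(14.5,26)  cross = 9·26 − 14.5·6.5 = 139.7500; (r_i+r_j)·cross = 23.5·139.7500 = 3284.1250
edge 3: (14.5,26)→(17.5,38.5)  cross = 14.5·38.5 − 17.5·26 = 103.2500; (r_i+r_j)·cross = 32·103.2500 = 3304.0000
edge 4: (17.5,38.5)→(4.5,35)  cross = 17.5·35 − 4.5·38.5 = 439.2500; (r_i+r_j)·cross = 22·439.2500 = 9663.5000
edge 5: (4.5,35)→(1.5,27.5)  cross = 4.5·27.5 − 1.5·35 = 71.2500; (r_i+r_j)·cross = 6·71.2500 = 427.5000
Σcross = 593.0000 → A = |Σcross|/2 = 296.5000 mm²
Σ(r_i+r_j)·cross = 15418.7500 → first moment M = |Σ|/6 = 2569.7917
R_c = M/A = 2569.7917/296.5000 = 8.6671 mm
θ = 157° = 2.740167 rad
V = θ·R_c·A = 2.740167·8.6671·296.5000 = 7041.658 mm³

Volume = 7041.658 mm³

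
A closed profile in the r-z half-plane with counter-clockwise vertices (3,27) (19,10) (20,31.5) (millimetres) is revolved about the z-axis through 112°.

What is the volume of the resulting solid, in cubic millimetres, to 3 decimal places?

Volume = 4939.701 mm³

Profile (r,z), 3 vertices: (3,27) (19,10) (20,31.5)
edge 0: (3,27)→(19,10)  cross = 3·10 − 19·27 = -483.0000; (r_i+r_j)·cross = 22·-483.0000 = -10626.0000
edge 1: (19,10)→(20,31.5)  cross = 19·31.5 − 20·10 = 398.5000; (r_i+r_j)·cross = 39·398.5000 = 15541.5000
edge 2: (20,31.5)→(3,27)  cross = 20·27 − 3·31.5 = 445.5000; (r_i+r_j)·cross = 23·445.5000 = 10246.5000
Σcross = 361.0000 → A = |Σcross|/2 = 180.5000 mm²
Σ(r_i+r_j)·cross = 15162.0000 → first moment M = |Σ|/6 = 2527.0000
R_c = M/A = 2527.0000/180.5000 = 14.0000 mm
θ = 112° = 1.954769 rad
V = θ·R_c·A = 1.954769·14.0000·180.5000 = 4939.701 mm³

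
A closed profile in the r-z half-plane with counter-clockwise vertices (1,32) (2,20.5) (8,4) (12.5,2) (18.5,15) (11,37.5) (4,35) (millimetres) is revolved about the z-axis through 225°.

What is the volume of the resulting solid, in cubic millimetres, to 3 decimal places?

Volume = 14311.345 mm³

Profile (r,z), 7 vertices: (1,32) (2,20.5) (8,4) (12.5,2) (18.5,15) (11,37.5) (4,35)
edge 0: (1,32)→(2,20.5)  cross = 1·20.5 − 2·32 = -43.5000; (r_i+r_j)·cross = 3·-43.5000 = -130.5000
edge 1: (2,20.5)→(8,4)  cross = 2·4 − 8·20.5 = -156.0000; (r_i+r_j)·cross = 10·-156.0000 = -1560.0000
edge 2: (8,4)→(12.5,2)  cross = 8·2 − 12.5·4 = -34.0000; (r_i+r_j)·cross = 20.5·-34.0000 = -697.0000
edge 3: (12.5,2)→(18.5,15)  cross = 12.5·15 − 18.5·2 = 150.5000; (r_i+r_j)·cross = 31·150.5000 = 4665.5000
edge 4: (18.5,15)→(11,37.5)  cross = 18.5·37.5 − 11·15 = 528.7500; (r_i+r_j)·cross = 29.5·528.7500 = 15598.1250
edge 5: (11,37.5)→(4,35)  cross = 11·35 − 4·37.5 = 235.0000; (r_i+r_j)·cross = 15·235.0000 = 3525.0000
edge 6: (4,35)→(1,32)  cross = 4·32 − 1·35 = 93.0000; (r_i+r_j)·cross = 5·93.0000 = 465.0000
Σcross = 773.7500 → A = |Σcross|/2 = 386.8750 mm²
Σ(r_i+r_j)·cross = 21866.1250 → first moment M = |Σ|/6 = 3644.3542
R_c = M/A = 3644.3542/386.8750 = 9.4200 mm
θ = 225° = 3.926991 rad
V = θ·R_c·A = 3.926991·9.4200·386.8750 = 14311.345 mm³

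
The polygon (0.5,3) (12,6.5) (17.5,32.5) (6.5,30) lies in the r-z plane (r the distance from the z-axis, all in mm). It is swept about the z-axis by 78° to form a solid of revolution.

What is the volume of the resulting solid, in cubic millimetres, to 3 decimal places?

Volume = 3471.800 mm³

Profile (r,z), 4 vertices: (0.5,3) (12,6.5) (17.5,32.5) (6.5,30)
edge 0: (0.5,3)→(12,6.5)  cross = 0.5·6.5 − 12·3 = -32.7500; (r_i+r_j)·cross = 12.5·-32.7500 = -409.3750
edge 1: (12,6.5)→(17.5,32.5)  cross = 12·32.5 − 17.5·6.5 = 276.2500; (r_i+r_j)·cross = 29.5·276.2500 = 8149.3750
edge 2: (17.5,32.5)→(6.5,30)  cross = 17.5·30 − 6.5·32.5 = 313.7500; (r_i+r_j)·cross = 24·313.7500 = 7530.0000
edge 3: (6.5,30)→(0.5,3)  cross = 6.5·3 − 0.5·30 = 4.5000; (r_i+r_j)·cross = 7·4.5000 = 31.5000
Σcross = 561.7500 → A = |Σcross|/2 = 280.8750 mm²
Σ(r_i+r_j)·cross = 15301.5000 → first moment M = |Σ|/6 = 2550.2500
R_c = M/A = 2550.2500/280.8750 = 9.0797 mm
θ = 78° = 1.361357 rad
V = θ·R_c·A = 1.361357·9.0797·280.8750 = 3471.800 mm³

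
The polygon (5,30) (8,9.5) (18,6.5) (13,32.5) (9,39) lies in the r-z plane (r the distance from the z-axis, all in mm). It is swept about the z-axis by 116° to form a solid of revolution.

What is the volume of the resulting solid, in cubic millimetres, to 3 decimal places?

Profile (r,z), 5 vertices: (5,30) (8,9.5) (18,6.5) (13,32.5) (9,39)
edge 0: (5,30)→(8,9.5)  cross = 5·9.5 − 8·30 = -192.5000; (r_i+r_j)·cross = 13·-192.5000 = -2502.5000
edge 1: (8,9.5)→(18,6.5)  cross = 8·6.5 − 18·9.5 = -119.0000; (r_i+r_j)·cross = 26·-119.0000 = -3094.0000
edge 2: (18,6.5)→(13,32.5)  cross = 18·32.5 − 13·6.5 = 500.5000; (r_i+r_j)·cross = 31·500.5000 = 15515.5000
edge 3: (13,32.5)→(9,39)  cross = 13·39 − 9·32.5 = 214.5000; (r_i+r_j)·cross = 22·214.5000 = 4719.0000
edge 4: (9,39)→(5,30)  cross = 9·30 − 5·39 = 75.0000; (r_i+r_j)·cross = 14·75.0000 = 1050.0000
Σcross = 478.5000 → A = |Σcross|/2 = 239.2500 mm²
Σ(r_i+r_j)·cross = 15688.0000 → first moment M = |Σ|/6 = 2614.6667
R_c = M/A = 2614.6667/239.2500 = 10.9286 mm
θ = 116° = 2.024582 rad
V = θ·R_c·A = 2.024582·10.9286·239.2500 = 5293.607 mm³

Volume = 5293.607 mm³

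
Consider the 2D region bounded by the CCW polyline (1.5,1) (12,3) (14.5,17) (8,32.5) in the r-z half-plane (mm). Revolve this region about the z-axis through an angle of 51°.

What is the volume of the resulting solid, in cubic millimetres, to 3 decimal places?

Profile (r,z), 4 vertices: (1.5,1) (12,3) (14.5,17) (8,32.5)
edge 0: (1.5,1)→(12,3)  cross = 1.5·3 − 12·1 = -7.5000; (r_i+r_j)·cross = 13.5·-7.5000 = -101.2500
edge 1: (12,3)→(14.5,17)  cross = 12·17 − 14.5·3 = 160.5000; (r_i+r_j)·cross = 26.5·160.5000 = 4253.2500
edge 2: (14.5,17)→(8,32.5)  cross = 14.5·32.5 − 8·17 = 335.2500; (r_i+r_j)·cross = 22.5·335.2500 = 7543.1250
edge 3: (8,32.5)→(1.5,1)  cross = 8·1 − 1.5·32.5 = -40.7500; (r_i+r_j)·cross = 9.5·-40.7500 = -387.1250
Σcross = 447.5000 → A = |Σcross|/2 = 223.7500 mm²
Σ(r_i+r_j)·cross = 11308.0000 → first moment M = |Σ|/6 = 1884.6667
R_c = M/A = 1884.6667/223.7500 = 8.4231 mm
θ = 51° = 0.890118 rad
V = θ·R_c·A = 0.890118·8.4231·223.7500 = 1677.576 mm³

Volume = 1677.576 mm³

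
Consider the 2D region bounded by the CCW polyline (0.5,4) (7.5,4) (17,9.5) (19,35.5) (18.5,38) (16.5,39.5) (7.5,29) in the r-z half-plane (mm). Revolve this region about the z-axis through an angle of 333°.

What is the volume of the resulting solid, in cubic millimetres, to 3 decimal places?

Profile (r,z), 7 vertices: (0.5,4) (7.5,4) (17,9.5) (19,35.5) (18.5,38) (16.5,39.5) (7.5,29)
edge 0: (0.5,4)→(7.5,4)  cross = 0.5·4 − 7.5·4 = -28.0000; (r_i+r_j)·cross = 8·-28.0000 = -224.0000
edge 1: (7.5,4)→(17,9.5)  cross = 7.5·9.5 − 17·4 = 3.2500; (r_i+r_j)·cross = 24.5·3.2500 = 79.6250
edge 2: (17,9.5)→(19,35.5)  cross = 17·35.5 − 19·9.5 = 423.0000; (r_i+r_j)·cross = 36·423.0000 = 15228.0000
edge 3: (19,35.5)→(18.5,38)  cross = 19·38 − 18.5·35.5 = 65.2500; (r_i+r_j)·cross = 37.5·65.2500 = 2446.8750
edge 4: (18.5,38)→(16.5,39.5)  cross = 18.5·39.5 − 16.5·38 = 103.7500; (r_i+r_j)·cross = 35·103.7500 = 3631.2500
edge 5: (16.5,39.5)→(7.5,29)  cross = 16.5·29 − 7.5·39.5 = 182.2500; (r_i+r_j)·cross = 24·182.2500 = 4374.0000
edge 6: (7.5,29)→(0.5,4)  cross = 7.5·4 − 0.5·29 = 15.5000; (r_i+r_j)·cross = 8·15.5000 = 124.0000
Σcross = 765.0000 → A = |Σcross|/2 = 382.5000 mm²
Σ(r_i+r_j)·cross = 25659.7500 → first moment M = |Σ|/6 = 4276.6250
R_c = M/A = 4276.6250/382.5000 = 11.1807 mm
θ = 333° = 5.811946 rad
V = θ·R_c·A = 5.811946·11.1807·382.5000 = 24855.515 mm³

Volume = 24855.515 mm³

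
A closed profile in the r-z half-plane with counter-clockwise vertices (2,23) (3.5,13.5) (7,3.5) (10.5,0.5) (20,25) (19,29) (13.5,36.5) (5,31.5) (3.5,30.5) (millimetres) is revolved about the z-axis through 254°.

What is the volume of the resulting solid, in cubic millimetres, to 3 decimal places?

Profile (r,z), 9 vertices: (2,23) (3.5,13.5) (7,3.5) (10.5,0.5) (20,25) (19,29) (13.5,36.5) (5,31.5) (3.5,30.5)
edge 0: (2,23)→(3.5,13.5)  cross = 2·13.5 − 3.5·23 = -53.5000; (r_i+r_j)·cross = 5.5·-53.5000 = -294.2500
edge 1: (3.5,13.5)→(7,3.5)  cross = 3.5·3.5 − 7·13.5 = -82.2500; (r_i+r_j)·cross = 10.5·-82.2500 = -863.6250
edge 2: (7,3.5)→(10.5,0.5)  cross = 7·0.5 − 10.5·3.5 = -33.2500; (r_i+r_j)·cross = 17.5·-33.2500 = -581.8750
edge 3: (10.5,0.5)→(20,25)  cross = 10.5·25 − 20·0.5 = 252.5000; (r_i+r_j)·cross = 30.5·252.5000 = 7701.2500
edge 4: (20,25)→(19,29)  cross = 20·29 − 19·25 = 105.0000; (r_i+r_j)·cross = 39·105.0000 = 4095.0000
edge 5: (19,29)→(13.5,36.5)  cross = 19·36.5 − 13.5·29 = 302.0000; (r_i+r_j)·cross = 32.5·302.0000 = 9815.0000
edge 6: (13.5,36.5)→(5,31.5)  cross = 13.5·31.5 − 5·36.5 = 242.7500; (r_i+r_j)·cross = 18.5·242.7500 = 4490.8750
edge 7: (5,31.5)→(3.5,30.5)  cross = 5·30.5 − 3.5·31.5 = 42.2500; (r_i+r_j)·cross = 8.5·42.2500 = 359.1250
edge 8: (3.5,30.5)→(2,23)  cross = 3.5·23 − 2·30.5 = 19.5000; (r_i+r_j)·cross = 5.5·19.5000 = 107.2500
Σcross = 795.0000 → A = |Σcross|/2 = 397.5000 mm²
Σ(r_i+r_j)·cross = 24828.7500 → first moment M = |Σ|/6 = 4138.1250
R_c = M/A = 4138.1250/397.5000 = 10.4104 mm
θ = 254° = 4.433136 rad
V = θ·R_c·A = 4.433136·10.4104·397.5000 = 18344.872 mm³

Volume = 18344.872 mm³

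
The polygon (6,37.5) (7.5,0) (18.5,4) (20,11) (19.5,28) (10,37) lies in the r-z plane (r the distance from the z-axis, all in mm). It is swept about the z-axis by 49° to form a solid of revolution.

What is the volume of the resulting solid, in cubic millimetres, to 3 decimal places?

Profile (r,z), 6 vertices: (6,37.5) (7.5,0) (18.5,4) (20,11) (19.5,28) (10,37)
edge 0: (6,37.5)→(7.5,0)  cross = 6·0 − 7.5·37.5 = -281.2500; (r_i+r_j)·cross = 13.5·-281.2500 = -3796.8750
edge 1: (7.5,0)→(18.5,4)  cross = 7.5·4 − 18.5·0 = 30.0000; (r_i+r_j)·cross = 26·30.0000 = 780.0000
edge 2: (18.5,4)→(20,11)  cross = 18.5·11 − 20·4 = 123.5000; (r_i+r_j)·cross = 38.5·123.5000 = 4754.7500
edge 3: (20,11)→(19.5,28)  cross = 20·28 − 19.5·11 = 345.5000; (r_i+r_j)·cross = 39.5·345.5000 = 13647.2500
edge 4: (19.5,28)→(10,37)  cross = 19.5·37 − 10·28 = 441.5000; (r_i+r_j)·cross = 29.5·441.5000 = 13024.2500
edge 5: (10,37)→(6,37.5)  cross = 10·37.5 − 6·37 = 153.0000; (r_i+r_j)·cross = 16·153.0000 = 2448.0000
Σcross = 812.2500 → A = |Σcross|/2 = 406.1250 mm²
Σ(r_i+r_j)·cross = 30857.3750 → first moment M = |Σ|/6 = 5142.8958
R_c = M/A = 5142.8958/406.1250 = 12.6633 mm
θ = 49° = 0.855211 rad
V = θ·R_c·A = 0.855211·12.6633·406.1250 = 4398.263 mm³

Volume = 4398.263 mm³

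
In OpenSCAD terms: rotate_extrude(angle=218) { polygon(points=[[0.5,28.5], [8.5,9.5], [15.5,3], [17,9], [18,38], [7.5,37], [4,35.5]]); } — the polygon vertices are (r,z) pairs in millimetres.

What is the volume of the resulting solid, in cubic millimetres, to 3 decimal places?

Volume = 16655.748 mm³

Profile (r,z), 7 vertices: (0.5,28.5) (8.5,9.5) (15.5,3) (17,9) (18,38) (7.5,37) (4,35.5)
edge 0: (0.5,28.5)→(8.5,9.5)  cross = 0.5·9.5 − 8.5·28.5 = -237.5000; (r_i+r_j)·cross = 9·-237.5000 = -2137.5000
edge 1: (8.5,9.5)→(15.5,3)  cross = 8.5·3 − 15.5·9.5 = -121.7500; (r_i+r_j)·cross = 24·-121.7500 = -2922.0000
edge 2: (15.5,3)→(17,9)  cross = 15.5·9 − 17·3 = 88.5000; (r_i+r_j)·cross = 32.5·88.5000 = 2876.2500
edge 3: (17,9)→(18,38)  cross = 17·38 − 18·9 = 484.0000; (r_i+r_j)·cross = 35·484.0000 = 16940.0000
edge 4: (18,38)→(7.5,37)  cross = 18·37 − 7.5·38 = 381.0000; (r_i+r_j)·cross = 25.5·381.0000 = 9715.5000
edge 5: (7.5,37)→(4,35.5)  cross = 7.5·35.5 − 4·37 = 118.2500; (r_i+r_j)·cross = 11.5·118.2500 = 1359.8750
edge 6: (4,35.5)→(0.5,28.5)  cross = 4·28.5 − 0.5·35.5 = 96.2500; (r_i+r_j)·cross = 4.5·96.2500 = 433.1250
Σcross = 808.7500 → A = |Σcross|/2 = 404.3750 mm²
Σ(r_i+r_j)·cross = 26265.2500 → first moment M = |Σ|/6 = 4377.5417
R_c = M/A = 4377.5417/404.3750 = 10.8255 mm
θ = 218° = 3.804818 rad
V = θ·R_c·A = 3.804818·10.8255·404.3750 = 16655.748 mm³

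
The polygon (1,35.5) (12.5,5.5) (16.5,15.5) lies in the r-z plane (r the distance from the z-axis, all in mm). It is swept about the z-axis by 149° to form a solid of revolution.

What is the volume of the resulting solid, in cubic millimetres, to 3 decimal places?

Volume = 3055.635 mm³

Profile (r,z), 3 vertices: (1,35.5) (12.5,5.5) (16.5,15.5)
edge 0: (1,35.5)→(12.5,5.5)  cross = 1·5.5 − 12.5·35.5 = -438.2500; (r_i+r_j)·cross = 13.5·-438.2500 = -5916.3750
edge 1: (12.5,5.5)→(16.5,15.5)  cross = 12.5·15.5 − 16.5·5.5 = 103.0000; (r_i+r_j)·cross = 29·103.0000 = 2987.0000
edge 2: (16.5,15.5)→(1,35.5)  cross = 16.5·35.5 − 1·15.5 = 570.2500; (r_i+r_j)·cross = 17.5·570.2500 = 9979.3750
Σcross = 235.0000 → A = |Σcross|/2 = 117.5000 mm²
Σ(r_i+r_j)·cross = 7050.0000 → first moment M = |Σ|/6 = 1175.0000
R_c = M/A = 1175.0000/117.5000 = 10.0000 mm
θ = 149° = 2.600541 rad
V = θ·R_c·A = 2.600541·10.0000·117.5000 = 3055.635 mm³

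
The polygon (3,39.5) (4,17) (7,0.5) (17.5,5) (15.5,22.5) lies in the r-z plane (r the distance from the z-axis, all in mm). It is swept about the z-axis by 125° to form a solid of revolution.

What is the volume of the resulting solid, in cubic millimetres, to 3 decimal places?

Volume = 6952.683 mm³

Profile (r,z), 5 vertices: (3,39.5) (4,17) (7,0.5) (17.5,5) (15.5,22.5)
edge 0: (3,39.5)→(4,17)  cross = 3·17 − 4·39.5 = -107.0000; (r_i+r_j)·cross = 7·-107.0000 = -749.0000
edge 1: (4,17)→(7,0.5)  cross = 4·0.5 − 7·17 = -117.0000; (r_i+r_j)·cross = 11·-117.0000 = -1287.0000
edge 2: (7,0.5)→(17.5,5)  cross = 7·5 − 17.5·0.5 = 26.2500; (r_i+r_j)·cross = 24.5·26.2500 = 643.1250
edge 3: (17.5,5)→(15.5,22.5)  cross = 17.5·22.5 − 15.5·5 = 316.2500; (r_i+r_j)·cross = 33·316.2500 = 10436.2500
edge 4: (15.5,22.5)→(3,39.5)  cross = 15.5·39.5 − 3·22.5 = 544.7500; (r_i+r_j)·cross = 18.5·544.7500 = 10077.8750
Σcross = 663.2500 → A = |Σcross|/2 = 331.6250 mm²
Σ(r_i+r_j)·cross = 19121.2500 → first moment M = |Σ|/6 = 3186.8750
R_c = M/A = 3186.8750/331.6250 = 9.6099 mm
θ = 125° = 2.181662 rad
V = θ·R_c·A = 2.181662·9.6099·331.6250 = 6952.683 mm³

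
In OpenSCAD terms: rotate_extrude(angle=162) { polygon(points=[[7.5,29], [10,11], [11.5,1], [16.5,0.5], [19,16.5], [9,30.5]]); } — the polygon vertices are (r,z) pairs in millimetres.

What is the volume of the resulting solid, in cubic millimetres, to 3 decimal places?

Volume = 7299.844 mm³

Profile (r,z), 6 vertices: (7.5,29) (10,11) (11.5,1) (16.5,0.5) (19,16.5) (9,30.5)
edge 0: (7.5,29)→(10,11)  cross = 7.5·11 − 10·29 = -207.5000; (r_i+r_j)·cross = 17.5·-207.5000 = -3631.2500
edge 1: (10,11)→(11.5,1)  cross = 10·1 − 11.5·11 = -116.5000; (r_i+r_j)·cross = 21.5·-116.5000 = -2504.7500
edge 2: (11.5,1)→(16.5,0.5)  cross = 11.5·0.5 − 16.5·1 = -10.7500; (r_i+r_j)·cross = 28·-10.7500 = -301.0000
edge 3: (16.5,0.5)→(19,16.5)  cross = 16.5·16.5 − 19·0.5 = 262.7500; (r_i+r_j)·cross = 35.5·262.7500 = 9327.6250
edge 4: (19,16.5)→(9,30.5)  cross = 19·30.5 − 9·16.5 = 431.0000; (r_i+r_j)·cross = 28·431.0000 = 12068.0000
edge 5: (9,30.5)→(7.5,29)  cross = 9·29 − 7.5·30.5 = 32.2500; (r_i+r_j)·cross = 16.5·32.2500 = 532.1250
Σcross = 391.2500 → A = |Σcross|/2 = 195.6250 mm²
Σ(r_i+r_j)·cross = 15490.7500 → first moment M = |Σ|/6 = 2581.7917
R_c = M/A = 2581.7917/195.6250 = 13.1977 mm
θ = 162° = 2.827433 rad
V = θ·R_c·A = 2.827433·13.1977·195.6250 = 7299.844 mm³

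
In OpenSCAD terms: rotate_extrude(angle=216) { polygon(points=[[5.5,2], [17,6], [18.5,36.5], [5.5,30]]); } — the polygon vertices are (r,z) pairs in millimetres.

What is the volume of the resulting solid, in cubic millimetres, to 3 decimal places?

Profile (r,z), 4 vertices: (5.5,2) (17,6) (18.5,36.5) (5.5,30)
edge 0: (5.5,2)→(17,6)  cross = 5.5·6 − 17·2 = -1.0000; (r_i+r_j)·cross = 22.5·-1.0000 = -22.5000
edge 1: (17,6)→(18.5,36.5)  cross = 17·36.5 − 18.5·6 = 509.5000; (r_i+r_j)·cross = 35.5·509.5000 = 18087.2500
edge 2: (18.5,36.5)→(5.5,30)  cross = 18.5·30 − 5.5·36.5 = 354.2500; (r_i+r_j)·cross = 24·354.2500 = 8502.0000
edge 3: (5.5,30)→(5.5,2)  cross = 5.5·2 − 5.5·30 = -154.0000; (r_i+r_j)·cross = 11·-154.0000 = -1694.0000
Σcross = 708.7500 → A = |Σcross|/2 = 354.3750 mm²
Σ(r_i+r_j)·cross = 24872.7500 → first moment M = |Σ|/6 = 4145.4583
R_c = M/A = 4145.4583/354.3750 = 11.6979 mm
θ = 216° = 3.769911 rad
V = θ·R_c·A = 3.769911·11.6979·354.3750 = 15628.010 mm³

Volume = 15628.010 mm³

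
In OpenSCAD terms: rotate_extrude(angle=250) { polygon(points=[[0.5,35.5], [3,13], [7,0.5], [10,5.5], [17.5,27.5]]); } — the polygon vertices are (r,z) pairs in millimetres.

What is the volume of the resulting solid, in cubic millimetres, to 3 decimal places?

Volume = 11035.662 mm³

Profile (r,z), 5 vertices: (0.5,35.5) (3,13) (7,0.5) (10,5.5) (17.5,27.5)
edge 0: (0.5,35.5)→(3,13)  cross = 0.5·13 − 3·35.5 = -100.0000; (r_i+r_j)·cross = 3.5·-100.0000 = -350.0000
edge 1: (3,13)→(7,0.5)  cross = 3·0.5 − 7·13 = -89.5000; (r_i+r_j)·cross = 10·-89.5000 = -895.0000
edge 2: (7,0.5)→(10,5.5)  cross = 7·5.5 − 10·0.5 = 33.5000; (r_i+r_j)·cross = 17·33.5000 = 569.5000
edge 3: (10,5.5)→(17.5,27.5)  cross = 10·27.5 − 17.5·5.5 = 178.7500; (r_i+r_j)·cross = 27.5·178.7500 = 4915.6250
edge 4: (17.5,27.5)→(0.5,35.5)  cross = 17.5·35.5 − 0.5·27.5 = 607.5000; (r_i+r_j)·cross = 18·607.5000 = 10935.0000
Σcross = 630.2500 → A = |Σcross|/2 = 315.1250 mm²
Σ(r_i+r_j)·cross = 15175.1250 → first moment M = |Σ|/6 = 2529.1875
R_c = M/A = 2529.1875/315.1250 = 8.0260 mm
θ = 250° = 4.363323 rad
V = θ·R_c·A = 4.363323·8.0260·315.1250 = 11035.662 mm³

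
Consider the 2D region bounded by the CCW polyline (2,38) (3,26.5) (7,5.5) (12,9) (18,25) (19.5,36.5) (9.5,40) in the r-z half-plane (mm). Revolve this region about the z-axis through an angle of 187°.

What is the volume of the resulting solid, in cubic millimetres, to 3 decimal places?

Profile (r,z), 7 vertices: (2,38) (3,26.5) (7,5.5) (12,9) (18,25) (19.5,36.5) (9.5,40)
edge 0: (2,38)→(3,26.5)  cross = 2·26.5 − 3·38 = -61.0000; (r_i+r_j)·cross = 5·-61.0000 = -305.0000
edge 1: (3,26.5)→(7,5.5)  cross = 3·5.5 − 7·26.5 = -169.0000; (r_i+r_j)·cross = 10·-169.0000 = -1690.0000
edge 2: (7,5.5)→(12,9)  cross = 7·9 − 12·5.5 = -3.0000; (r_i+r_j)·cross = 19·-3.0000 = -57.0000
edge 3: (12,9)→(18,25)  cross = 12·25 − 18·9 = 138.0000; (r_i+r_j)·cross = 30·138.0000 = 4140.0000
edge 4: (18,25)→(19.5,36.5)  cross = 18·36.5 − 19.5·25 = 169.5000; (r_i+r_j)·cross = 37.5·169.5000 = 6356.2500
edge 5: (19.5,36.5)→(9.5,40)  cross = 19.5·40 − 9.5·36.5 = 433.2500; (r_i+r_j)·cross = 29·433.2500 = 12564.2500
edge 6: (9.5,40)→(2,38)  cross = 9.5·38 − 2·40 = 281.0000; (r_i+r_j)·cross = 11.5·281.0000 = 3231.5000
Σcross = 788.7500 → A = |Σcross|/2 = 394.3750 mm²
Σ(r_i+r_j)·cross = 24240.0000 → first moment M = |Σ|/6 = 4040.0000
R_c = M/A = 4040.0000/394.3750 = 10.2441 mm
θ = 187° = 3.263766 rad
V = θ·R_c·A = 3.263766·10.2441·394.3750 = 13185.613 mm³

Volume = 13185.613 mm³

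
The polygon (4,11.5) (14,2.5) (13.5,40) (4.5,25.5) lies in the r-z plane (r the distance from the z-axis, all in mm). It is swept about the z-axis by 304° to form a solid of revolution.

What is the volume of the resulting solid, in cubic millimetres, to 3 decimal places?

Volume = 12630.680 mm³

Profile (r,z), 4 vertices: (4,11.5) (14,2.5) (13.5,40) (4.5,25.5)
edge 0: (4,11.5)→(14,2.5)  cross = 4·2.5 − 14·11.5 = -151.0000; (r_i+r_j)·cross = 18·-151.0000 = -2718.0000
edge 1: (14,2.5)→(13.5,40)  cross = 14·40 − 13.5·2.5 = 526.2500; (r_i+r_j)·cross = 27.5·526.2500 = 14471.8750
edge 2: (13.5,40)→(4.5,25.5)  cross = 13.5·25.5 − 4.5·40 = 164.2500; (r_i+r_j)·cross = 18·164.2500 = 2956.5000
edge 3: (4.5,25.5)→(4,11.5)  cross = 4.5·11.5 − 4·25.5 = -50.2500; (r_i+r_j)·cross = 8.5·-50.2500 = -427.1250
Σcross = 489.2500 → A = |Σcross|/2 = 244.6250 mm²
Σ(r_i+r_j)·cross = 14283.2500 → first moment M = |Σ|/6 = 2380.5417
R_c = M/A = 2380.5417/244.6250 = 9.7314 mm
θ = 304° = 5.305801 rad
V = θ·R_c·A = 5.305801·9.7314·244.6250 = 12630.680 mm³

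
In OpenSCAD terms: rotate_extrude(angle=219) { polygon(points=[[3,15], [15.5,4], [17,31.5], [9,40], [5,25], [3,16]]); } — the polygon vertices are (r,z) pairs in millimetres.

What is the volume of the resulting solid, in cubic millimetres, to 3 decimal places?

Volume = 12906.456 mm³

Profile (r,z), 6 vertices: (3,15) (15.5,4) (17,31.5) (9,40) (5,25) (3,16)
edge 0: (3,15)→(15.5,4)  cross = 3·4 − 15.5·15 = -220.5000; (r_i+r_j)·cross = 18.5·-220.5000 = -4079.2500
edge 1: (15.5,4)→(17,31.5)  cross = 15.5·31.5 − 17·4 = 420.2500; (r_i+r_j)·cross = 32.5·420.2500 = 13658.1250
edge 2: (17,31.5)→(9,40)  cross = 17·40 − 9·31.5 = 396.5000; (r_i+r_j)·cross = 26·396.5000 = 10309.0000
edge 3: (9,40)→(5,25)  cross = 9·25 − 5·40 = 25.0000; (r_i+r_j)·cross = 14·25.0000 = 350.0000
edge 4: (5,25)→(3,16)  cross = 5·16 − 3·25 = 5.0000; (r_i+r_j)·cross = 8·5.0000 = 40.0000
edge 5: (3,16)→(3,15)  cross = 3·15 − 3·16 = -3.0000; (r_i+r_j)·cross = 6·-3.0000 = -18.0000
Σcross = 623.2500 → A = |Σcross|/2 = 311.6250 mm²
Σ(r_i+r_j)·cross = 20259.8750 → first moment M = |Σ|/6 = 3376.6458
R_c = M/A = 3376.6458/311.6250 = 10.8356 mm
θ = 219° = 3.822271 rad
V = θ·R_c·A = 3.822271·10.8356·311.6250 = 12906.456 mm³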